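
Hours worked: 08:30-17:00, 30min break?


Total time = (17×60+0) - (8×60+30)
= 1020 - 510 = 510 min
Minus break: 510 - 30 = 480 min
= 8h 0m

8h 0m (480 minutes)


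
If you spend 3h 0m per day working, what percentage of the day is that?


Time: 180 minutes
Day: 1440 minutes
Percentage = (180/1440) × 100 = 12.5%

12.5%


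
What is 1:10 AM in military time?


01:10

Input: 1:10 AM
AM hour stays: 1


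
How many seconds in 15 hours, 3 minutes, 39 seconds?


54219 seconds

Hours: 15 × 3600 = 54000
Minutes: 3 × 60 = 180
Seconds: 39
Total = 54000 + 180 + 39 = 54219


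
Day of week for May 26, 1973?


Zeller's congruence:
q=26, m=5, k=73, j=19
h = (26 + ⌊13×6/5⌋ + 73 + ⌊73/4⌋ + ⌊19/4⌋ - 2×19) mod 7
= (26 + 15 + 73 + 18 + 4 - 38) mod 7
= 98 mod 7 = 0
h=0 → Saturday

Saturday


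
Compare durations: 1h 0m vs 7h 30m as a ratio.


2:15 (0.13)

Duration 1: 60 minutes
Duration 2: 450 minutes
Ratio = 60:450
GCD = 30
Simplified = 2:15
As a decimal: 2/15 ≈ 0.13


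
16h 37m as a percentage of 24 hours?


Total minutes: 16×60 + 37 = 997
Day = 24×60 = 1440 minutes
Fraction = 997/1440 ≈ 0.6924
As a percentage: 997/1440 × 100 ≈ 69.24%

0.6924 (69.24%)


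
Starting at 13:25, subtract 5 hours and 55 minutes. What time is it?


07:30

Start: 805 minutes from midnight
Subtract: 355 minutes
Remaining: 805 - 355 = 450
Hours: 7, Minutes: 30


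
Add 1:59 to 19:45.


Start: 1185 minutes from midnight
Add: 119 minutes
Total: 1304 minutes
Hours: 1304 ÷ 60 = 21 remainder 44

21:44


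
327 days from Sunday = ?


Friday

Start: Sunday (index 6)
(6 + 327) mod 7
= 333 mod 7
= 4
Index 4 → Friday


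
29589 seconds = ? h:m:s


8h 13m 9s

Hours: 29589 ÷ 3600 = 8 remainder 789
Minutes: 789 ÷ 60 = 13 remainder 9
Seconds: 9


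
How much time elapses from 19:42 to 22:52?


3h 10m

End time in minutes: 22×60 + 52 = 1372
Start time in minutes: 19×60 + 42 = 1182
Difference = 1372 - 1182 = 190 minutes
= 3 hours 10 minutes


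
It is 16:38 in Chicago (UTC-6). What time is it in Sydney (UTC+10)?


Time difference = UTC+10 - UTC-6 = +16 hours
New hour = (16 + 16) mod 24
= 32 mod 24 = 8
Minutes unchanged → 08:38; 32 ≥ 24 → next day

08:38 (next day)


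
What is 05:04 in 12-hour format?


Hour: 5
5 < 12 → AM

5:04 AM


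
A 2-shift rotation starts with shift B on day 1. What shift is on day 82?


Shifts: A, B
Start: B (index 1)
Day 82: (1 + 82 - 1) mod 2
= 82 mod 2
= 0
Index 0 → shift A

Shift A


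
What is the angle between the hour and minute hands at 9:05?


117.5°

Hour hand = 9×30 + 5×0.5 = 272.5°
Minute hand = 5×6 = 30°
Difference = |272.5 - 30| = 242.5°
Since > 180°: 360 - 242.5 = 117.5°


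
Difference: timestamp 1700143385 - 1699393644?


Difference = 1700143385 - 1699393644 = 749741 seconds
In hours: 749741 / 3600 ≈ 208.3
In days: 749741 / 86400 ≈ 8.68

749741 seconds (208.3 hours / 8.68 days)


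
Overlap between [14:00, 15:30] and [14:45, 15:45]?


Meeting A: 840-930 (in minutes from midnight)
Meeting B: 885-945
Overlap start = max(840, 885) = 885
Overlap end = min(930, 945) = 930
Overlap = max(0, 930 - 885) = 45 min

45 minutes


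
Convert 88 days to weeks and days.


Weeks: 88 ÷ 7 = 12 remainder 4

12 weeks 4 days


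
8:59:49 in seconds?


Hours: 8 × 3600 = 28800
Minutes: 59 × 60 = 3540
Seconds: 49
Total = 28800 + 3540 + 49 = 32389

32389 seconds


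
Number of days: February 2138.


28 days

Month: February (month 2)
February: 28 or 29 (leap year)
2138 leap year? No


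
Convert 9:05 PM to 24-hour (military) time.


Input: 9:05 PM
PM: 9 + 12 = 21

21:05


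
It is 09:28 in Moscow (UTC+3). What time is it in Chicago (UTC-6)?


00:28

Time difference = UTC-6 - UTC+3 = -9 hours
New hour = (9 -9) mod 24
= 0 mod 24 = 0
Minutes unchanged → 00:28


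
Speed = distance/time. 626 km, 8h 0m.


Distance: 626 km
Time: 8 hours
Speed = 626 / 8 ≈ 78.3 km/h

78.3 km/h


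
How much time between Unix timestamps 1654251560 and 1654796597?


545037 seconds (151.4 hours / 6.31 days)

Difference = 1654796597 - 1654251560 = 545037 seconds
In hours: 545037 / 3600 ≈ 151.4
In days: 545037 / 86400 ≈ 6.31


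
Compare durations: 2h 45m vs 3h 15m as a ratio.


Duration 1: 165 minutes
Duration 2: 195 minutes
Ratio = 165:195
GCD = 15
Simplified = 11:13
As a decimal: 11/13 ≈ 0.85

11:13 (0.85)


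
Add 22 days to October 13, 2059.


Start: October 13, 2059
Add 22 days
October 13 → November 1: 31 - 13 + 1 = 19 days (22 - 19 = 3 left)
November 1 + 3 = November 4, 2059

November 4, 2059


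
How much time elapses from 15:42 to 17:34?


1h 52m

End time in minutes: 17×60 + 34 = 1054
Start time in minutes: 15×60 + 42 = 942
Difference = 1054 - 942 = 112 minutes
= 1 hours 52 minutes


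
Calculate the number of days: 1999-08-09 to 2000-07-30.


From August 9, 1999 to July 30, 2000
Rest of August 1999: 31 - 9 = 22
Full months: September 30, October 31, November 30, December 31, January 31, February 2000 29, March 31, April 30, May 31, June 30
Days into July 2000: 30
Total = 22 + 30 + 31 + 30 + 31 + 31 + 29 + 31 + 30 + 31 + 30 + 30 = 356 days

356 days


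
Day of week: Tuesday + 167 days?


Monday

Start: Tuesday (index 1)
(1 + 167) mod 7
= 168 mod 7
= 0
Index 0 → Monday


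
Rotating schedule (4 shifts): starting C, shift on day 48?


Shift B

Shifts: A, B, C, D
Start: C (index 2)
Day 48: (2 + 48 - 1) mod 4
= 49 mod 4
= 1
Index 1 → shift B


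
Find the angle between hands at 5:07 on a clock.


Hour hand = 5×30 + 7×0.5 = 153.5°
Minute hand = 7×6 = 42°
Difference = |153.5 - 42| = 111.5°

111.5°


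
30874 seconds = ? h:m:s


Hours: 30874 ÷ 3600 = 8 remainder 2074
Minutes: 2074 ÷ 60 = 34 remainder 34
Seconds: 34

8h 34m 34s


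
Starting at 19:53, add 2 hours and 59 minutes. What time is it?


22:52

Start: 1193 minutes from midnight
Add: 179 minutes
Total: 1372 minutes
Hours: 1372 ÷ 60 = 22 remainder 52


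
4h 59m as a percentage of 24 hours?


Total minutes: 4×60 + 59 = 299
Day = 24×60 = 1440 minutes
Fraction = 299/1440 ≈ 0.2076
As a percentage: 299/1440 × 100 ≈ 20.76%

0.2076 (20.76%)


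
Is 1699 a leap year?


No

Rules: divisible by 4 AND (not by 100 OR by 400)
1699 ÷ 4 = 424 remainder 3 → not divisible by 4
Not divisible by 4 → not a leap year


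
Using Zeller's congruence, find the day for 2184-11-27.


Zeller's congruence:
q=27, m=11, k=84, j=21
h = (27 + ⌊13×12/5⌋ + 84 + ⌊84/4⌋ + ⌊21/4⌋ - 2×21) mod 7
= (27 + 31 + 84 + 21 + 5 - 42) mod 7
= 126 mod 7 = 0
h=0 → Saturday

Saturday


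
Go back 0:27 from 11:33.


Start: 693 minutes from midnight
Subtract: 27 minutes
Remaining: 693 - 27 = 666
Hours: 11, Minutes: 6

11:06


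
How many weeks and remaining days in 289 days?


Weeks: 289 ÷ 7 = 41 remainder 2

41 weeks 2 days


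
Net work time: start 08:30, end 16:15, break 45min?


Total time = (16×60+15) - (8×60+30)
= 975 - 510 = 465 min
Minus break: 465 - 45 = 420 min
= 7h 0m

7h 0m (420 minutes)


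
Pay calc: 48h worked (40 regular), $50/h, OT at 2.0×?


Regular: 40h × $50 = $2000.00
Overtime: 48 - 40 = 8h
OT pay: 8h × $50 × 2.0 = $800.00
Total = $2000.00 + $800.00 = $2800.00

$2800.00


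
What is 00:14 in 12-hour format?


Hour: 0
0 → 12 AM (midnight)

12:14 AM


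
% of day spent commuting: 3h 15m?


13.5%

Time: 195 minutes
Day: 1440 minutes
Percentage = (195/1440) × 100 ≈ 13.5%


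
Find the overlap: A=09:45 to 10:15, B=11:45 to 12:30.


Meeting A: 585-615 (in minutes from midnight)
Meeting B: 705-750
Overlap start = max(585, 705) = 705
Overlap end = min(615, 750) = 615
Overlap = max(0, 615 - 705) = 0 min

0 minutes


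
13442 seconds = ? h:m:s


Hours: 13442 ÷ 3600 = 3 remainder 2642
Minutes: 2642 ÷ 60 = 44 remainder 2
Seconds: 2

3h 44m 2s


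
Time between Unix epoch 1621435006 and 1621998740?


Difference = 1621998740 - 1621435006 = 563734 seconds
In hours: 563734 / 3600 ≈ 156.6
In days: 563734 / 86400 ≈ 6.52

563734 seconds (156.6 hours / 6.52 days)


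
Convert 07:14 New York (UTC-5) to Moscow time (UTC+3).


Time difference = UTC+3 - UTC-5 = +8 hours
New hour = (7 + 8) mod 24
= 15 mod 24 = 15
Minutes unchanged → 15:14

15:14


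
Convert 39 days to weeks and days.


Weeks: 39 ÷ 7 = 5 remainder 4

5 weeks 4 days


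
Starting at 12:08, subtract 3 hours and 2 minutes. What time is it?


Start: 728 minutes from midnight
Subtract: 182 minutes
Remaining: 728 - 182 = 546
Hours: 9, Minutes: 6

09:06


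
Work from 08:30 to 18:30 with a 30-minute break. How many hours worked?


Total time = (18×60+30) - (8×60+30)
= 1110 - 510 = 600 min
Minus break: 600 - 30 = 570 min
= 9h 30m

9h 30m (570 minutes)


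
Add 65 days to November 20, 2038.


January 24, 2039

Start: November 20, 2038
Add 65 days
November 20 → December 1: 30 - 20 + 1 = 11 days (65 - 11 = 54 left)
December 1 → January 1: 31 - 1 + 1 = 31 days (54 - 31 = 23 left)
January 1 + 23 = January 24, 2039


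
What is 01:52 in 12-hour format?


1:52 AM

Hour: 1
1 < 12 → AM


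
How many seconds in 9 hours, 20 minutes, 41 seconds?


33641 seconds

Hours: 9 × 3600 = 32400
Minutes: 20 × 60 = 1200
Seconds: 41
Total = 32400 + 1200 + 41 = 33641


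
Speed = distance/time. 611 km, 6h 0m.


Distance: 611 km
Time: 6 hours
Speed = 611 / 6 ≈ 101.8 km/h

101.8 km/h


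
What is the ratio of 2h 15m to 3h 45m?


3:5 (0.60)

Duration 1: 135 minutes
Duration 2: 225 minutes
Ratio = 135:225
GCD = 45
Simplified = 3:5
As a decimal: 3/5 = 0.60


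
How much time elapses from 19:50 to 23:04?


3h 14m

End time in minutes: 23×60 + 4 = 1384
Start time in minutes: 19×60 + 50 = 1190
Difference = 1384 - 1190 = 194 minutes
= 3 hours 14 minutes


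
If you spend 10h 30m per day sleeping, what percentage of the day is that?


43.8%

Time: 630 minutes
Day: 1440 minutes
Percentage = (630/1440) × 100 ≈ 43.8%


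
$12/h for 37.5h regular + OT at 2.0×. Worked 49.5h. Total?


$738.00

Regular: 37.5h × $12 = $450.00
Overtime: 49.5 - 37.5 = 12.0h
OT pay: 12.0h × $12 × 2.0 = $288.00
Total = $450.00 + $288.00 = $738.00


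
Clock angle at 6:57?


133.5°

Hour hand = 6×30 + 57×0.5 = 208.5°
Minute hand = 57×6 = 342°
Difference = |208.5 - 342| = 133.5°


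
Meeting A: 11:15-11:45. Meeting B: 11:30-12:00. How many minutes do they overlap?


Meeting A: 675-705 (in minutes from midnight)
Meeting B: 690-720
Overlap start = max(675, 690) = 690
Overlap end = min(705, 720) = 705
Overlap = max(0, 705 - 690) = 15 min

15 minutes


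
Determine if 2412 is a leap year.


Yes

Rules: divisible by 4 AND (not by 100 OR by 400)
2412 ÷ 4 = 603 exactly → divisible by 4
2412 ÷ 100 = 24 remainder 12 → not divisible by 100
Divisible by 4 but not by 100 → leap year


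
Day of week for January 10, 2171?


Zeller's congruence:
q=10, m=13, k=70, j=21
h = (10 + ⌊13×14/5⌋ + 70 + ⌊70/4⌋ + ⌊21/4⌋ - 2×21) mod 7
= (10 + 36 + 70 + 17 + 5 - 42) mod 7
= 96 mod 7 = 5
h=5 → Thursday

Thursday


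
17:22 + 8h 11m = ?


01:33 (next day)

Start: 1042 minutes from midnight
Add: 491 minutes
Total: 1533 minutes
Hours: 1533 ÷ 60 = 25 remainder 33
25 ≥ 24 → 25 - 24 = 1 (next day)


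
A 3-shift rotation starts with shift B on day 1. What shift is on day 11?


Shifts: A, B, C
Start: B (index 1)
Day 11: (1 + 11 - 1) mod 3
= 11 mod 3
= 2
Index 2 → shift C

Shift C


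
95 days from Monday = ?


Start: Monday (index 0)
(0 + 95) mod 7
= 95 mod 7
= 4
Index 4 → Friday

Friday


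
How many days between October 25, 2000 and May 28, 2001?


215 days

From October 25, 2000 to May 28, 2001
Rest of October 2000: 31 - 25 = 6
Full months: November 30, December 31, January 31, February 2001 28, March 31, April 30
Days into May 2001: 28
Total = 6 + 30 + 31 + 31 + 28 + 31 + 30 + 28 = 215 days


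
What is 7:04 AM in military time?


Input: 7:04 AM
AM hour stays: 7

07:04


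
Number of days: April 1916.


30 days

Month: April (month 4)
April has 30 days


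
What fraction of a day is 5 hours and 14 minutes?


0.2181 (21.81%)

Total minutes: 5×60 + 14 = 314
Day = 24×60 = 1440 minutes
Fraction = 314/1440 ≈ 0.2181
As a percentage: 314/1440 × 100 ≈ 21.81%


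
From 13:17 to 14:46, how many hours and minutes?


End time in minutes: 14×60 + 46 = 886
Start time in minutes: 13×60 + 17 = 797
Difference = 886 - 797 = 89 minutes
= 1 hours 29 minutes

1h 29m


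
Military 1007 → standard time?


10:07 AM

Hour: 10
10 < 12 → AM


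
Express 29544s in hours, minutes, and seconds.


8h 12m 24s

Hours: 29544 ÷ 3600 = 8 remainder 744
Minutes: 744 ÷ 60 = 12 remainder 24
Seconds: 24


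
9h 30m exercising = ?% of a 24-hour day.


Time: 570 minutes
Day: 1440 minutes
Percentage = (570/1440) × 100 ≈ 39.6%

39.6%


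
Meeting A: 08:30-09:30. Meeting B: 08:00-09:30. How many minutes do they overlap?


60 minutes

Meeting A: 510-570 (in minutes from midnight)
Meeting B: 480-570
Overlap start = max(510, 480) = 510
Overlap end = min(570, 570) = 570
Overlap = max(0, 570 - 510) = 60 min


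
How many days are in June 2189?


30 days

Month: June (month 6)
June has 30 days


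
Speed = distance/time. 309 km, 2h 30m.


Distance: 309 km
Time: 2h 30m = 150 min = 150/60 = 5/2 hours
Speed = 309 ÷ (5/2) = 309 × 2 / 5 = 618/5 = 123.6 km/h

123.6 km/h


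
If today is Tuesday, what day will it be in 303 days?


Thursday

Start: Tuesday (index 1)
(1 + 303) mod 7
= 304 mod 7
= 3
Index 3 → Thursday


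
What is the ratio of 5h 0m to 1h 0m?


5:1 (5.00)

Duration 1: 300 minutes
Duration 2: 60 minutes
Ratio = 300:60
GCD = 60
Simplified = 5:1
As a decimal: 5/1 = 5.00


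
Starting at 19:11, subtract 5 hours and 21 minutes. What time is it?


Start: 1151 minutes from midnight
Subtract: 321 minutes
Remaining: 1151 - 321 = 830
Hours: 13, Minutes: 50

13:50


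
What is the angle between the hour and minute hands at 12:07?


Hour hand (12 ≡ 0 on the dial): 0×30 + 7×0.5 = 3.5°
Minute hand = 7×6 = 42°
Difference = |3.5 - 42| = 38.5°

38.5°


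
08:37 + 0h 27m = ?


Start: 517 minutes from midnight
Add: 27 minutes
Total: 544 minutes
Hours: 544 ÷ 60 = 9 remainder 4

09:04


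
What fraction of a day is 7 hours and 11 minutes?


Total minutes: 7×60 + 11 = 431
Day = 24×60 = 1440 minutes
Fraction = 431/1440 ≈ 0.2993
As a percentage: 431/1440 × 100 ≈ 29.93%

0.2993 (29.93%)


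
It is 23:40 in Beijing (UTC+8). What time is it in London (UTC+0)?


15:40

Time difference = UTC+0 - UTC+8 = -8 hours
New hour = (23 -8) mod 24
= 15 mod 24 = 15
Minutes unchanged → 15:40


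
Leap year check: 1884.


Rules: divisible by 4 AND (not by 100 OR by 400)
1884 ÷ 4 = 471 exactly → divisible by 4
1884 ÷ 100 = 18 remainder 84 → not divisible by 100
Divisible by 4 but not by 100 → leap year

Yes


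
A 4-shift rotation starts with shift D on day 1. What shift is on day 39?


Shift B

Shifts: A, B, C, D
Start: D (index 3)
Day 39: (3 + 39 - 1) mod 4
= 41 mod 4
= 1
Index 1 → shift B


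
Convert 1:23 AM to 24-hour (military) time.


01:23

Input: 1:23 AM
AM hour stays: 1


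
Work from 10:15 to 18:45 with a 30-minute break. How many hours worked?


Total time = (18×60+45) - (10×60+15)
= 1125 - 615 = 510 min
Minus break: 510 - 30 = 480 min
= 8h 0m

8h 0m (480 minutes)


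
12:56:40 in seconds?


46600 seconds

Hours: 12 × 3600 = 43200
Minutes: 56 × 60 = 3360
Seconds: 40
Total = 43200 + 3360 + 40 = 46600


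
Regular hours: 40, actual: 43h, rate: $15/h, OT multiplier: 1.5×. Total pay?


$667.50

Regular: 40h × $15 = $600.00
Overtime: 43 - 40 = 3h
OT pay: 3h × $15 × 1.5 = $67.50
Total = $600.00 + $67.50 = $667.50


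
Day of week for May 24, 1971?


Monday

Zeller's congruence:
q=24, m=5, k=71, j=19
h = (24 + ⌊13×6/5⌋ + 71 + ⌊71/4⌋ + ⌊19/4⌋ - 2×19) mod 7
= (24 + 15 + 71 + 17 + 4 - 38) mod 7
= 93 mod 7 = 2
h=2 → Monday


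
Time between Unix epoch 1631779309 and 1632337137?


Difference = 1632337137 - 1631779309 = 557828 seconds
In hours: 557828 / 3600 ≈ 155.0
In days: 557828 / 86400 ≈ 6.46

557828 seconds (155.0 hours / 6.46 days)


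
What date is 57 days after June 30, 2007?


August 26, 2007

Start: June 30, 2007
Add 57 days
June 30 → July 1: 30 - 30 + 1 = 1 days (57 - 1 = 56 left)
July 1 → August 1: 31 - 1 + 1 = 31 days (56 - 31 = 25 left)
August 1 + 25 = August 26, 2007


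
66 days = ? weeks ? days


Weeks: 66 ÷ 7 = 9 remainder 3

9 weeks 3 days


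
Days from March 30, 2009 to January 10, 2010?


From March 30, 2009 to January 10, 2010
Rest of March 2009: 31 - 30 = 1
Full months: April 30, May 31, June 30, July 31, August 31, September 30, October 31, November 30, December 31
Days into January 2010: 10
Total = 1 + 30 + 31 + 30 + 31 + 31 + 30 + 31 + 30 + 31 + 10 = 286 days

286 days


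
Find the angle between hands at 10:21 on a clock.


175.5°

Hour hand = 10×30 + 21×0.5 = 310.5°
Minute hand = 21×6 = 126°
Difference = |310.5 - 126| = 184.5°
Since > 180°: 360 - 184.5 = 175.5°


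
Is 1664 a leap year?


Rules: divisible by 4 AND (not by 100 OR by 400)
1664 ÷ 4 = 416 exactly → divisible by 4
1664 ÷ 100 = 16 remainder 64 → not divisible by 100
Divisible by 4 but not by 100 → leap year

Yes


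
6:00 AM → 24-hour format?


Input: 6:00 AM
AM hour stays: 6

06:00


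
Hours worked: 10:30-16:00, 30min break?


5h 0m (300 minutes)

Total time = (16×60+0) - (10×60+30)
= 960 - 630 = 330 min
Minus break: 330 - 30 = 300 min
= 5h 0m


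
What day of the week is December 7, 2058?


Saturday

Zeller's congruence:
q=7, m=12, k=58, j=20
h = (7 + ⌊13×13/5⌋ + 58 + ⌊58/4⌋ + ⌊20/4⌋ - 2×20) mod 7
= (7 + 33 + 58 + 14 + 5 - 40) mod 7
= 77 mod 7 = 0
h=0 → Saturday


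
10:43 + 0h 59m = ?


11:42

Start: 643 minutes from midnight
Add: 59 minutes
Total: 702 minutes
Hours: 702 ÷ 60 = 11 remainder 42


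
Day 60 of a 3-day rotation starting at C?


Shifts: A, B, C
Start: C (index 2)
Day 60: (2 + 60 - 1) mod 3
= 61 mod 3
= 1
Index 1 → shift B

Shift B


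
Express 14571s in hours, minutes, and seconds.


4h 2m 51s

Hours: 14571 ÷ 3600 = 4 remainder 171
Minutes: 171 ÷ 60 = 2 remainder 51
Seconds: 51


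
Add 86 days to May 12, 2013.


Start: May 12, 2013
Add 86 days
May 12 → June 1: 31 - 12 + 1 = 20 days (86 - 20 = 66 left)
June 1 → July 1: 30 - 1 + 1 = 30 days (66 - 30 = 36 left)
July 1 → August 1: 31 - 1 + 1 = 31 days (36 - 31 = 5 left)
August 1 + 5 = August 6, 2013

August 6, 2013


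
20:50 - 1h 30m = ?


19:20

Start: 1250 minutes from midnight
Subtract: 90 minutes
Remaining: 1250 - 90 = 1160
Hours: 19, Minutes: 20


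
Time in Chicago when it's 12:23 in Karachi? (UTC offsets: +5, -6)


01:23

Time difference = UTC-6 - UTC+5 = -11 hours
New hour = (12 -11) mod 24
= 1 mod 24 = 1
Minutes unchanged → 01:23


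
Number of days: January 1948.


31 days

Month: January (month 1)
January has 31 days


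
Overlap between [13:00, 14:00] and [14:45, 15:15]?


Meeting A: 780-840 (in minutes from midnight)
Meeting B: 885-915
Overlap start = max(780, 885) = 885
Overlap end = min(840, 915) = 840
Overlap = max(0, 840 - 885) = 0 min

0 minutes


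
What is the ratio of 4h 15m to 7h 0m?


17:28 (0.61)

Duration 1: 255 minutes
Duration 2: 420 minutes
Ratio = 255:420
GCD = 15
Simplified = 17:28
As a decimal: 17/28 ≈ 0.61


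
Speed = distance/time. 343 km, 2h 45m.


124.7 km/h

Distance: 343 km
Time: 2h 45m = 165 min = 165/60 = 11/4 hours
Speed = 343 ÷ (11/4) = 343 × 4 / 11 = 1372/11 ≈ 124.7 km/h


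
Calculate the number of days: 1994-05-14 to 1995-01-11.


242 days

From May 14, 1994 to January 11, 1995
Rest of May 1994: 31 - 14 = 17
Full months: June 30, July 31, August 31, September 30, October 31, November 30, December 31
Days into January 1995: 11
Total = 17 + 30 + 31 + 31 + 30 + 31 + 30 + 31 + 11 = 242 days


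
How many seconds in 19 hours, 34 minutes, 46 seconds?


Hours: 19 × 3600 = 68400
Minutes: 34 × 60 = 2040
Seconds: 46
Total = 68400 + 2040 + 46 = 70486

70486 seconds


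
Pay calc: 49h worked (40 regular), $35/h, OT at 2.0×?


Regular: 40h × $35 = $1400.00
Overtime: 49 - 40 = 9h
OT pay: 9h × $35 × 2.0 = $630.00
Total = $1400.00 + $630.00 = $2030.00

$2030.00


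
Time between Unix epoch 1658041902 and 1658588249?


546347 seconds (151.8 hours / 6.32 days)

Difference = 1658588249 - 1658041902 = 546347 seconds
In hours: 546347 / 3600 ≈ 151.8
In days: 546347 / 86400 ≈ 6.32


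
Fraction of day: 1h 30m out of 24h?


Total minutes: 1×60 + 30 = 90
Day = 24×60 = 1440 minutes
Fraction = 90/1440 = 0.0625
As a percentage: 90/1440 × 100 = 6.25%

0.0625 (6.25%)


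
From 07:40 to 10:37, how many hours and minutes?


2h 57m

End time in minutes: 10×60 + 37 = 637
Start time in minutes: 7×60 + 40 = 460
Difference = 637 - 460 = 177 minutes
= 2 hours 57 minutes


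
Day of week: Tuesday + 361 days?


Saturday

Start: Tuesday (index 1)
(1 + 361) mod 7
= 362 mod 7
= 5
Index 5 → Saturday


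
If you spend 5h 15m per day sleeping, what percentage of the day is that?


21.9%

Time: 315 minutes
Day: 1440 minutes
Percentage = (315/1440) × 100 ≈ 21.9%


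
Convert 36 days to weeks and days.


5 weeks 1 days

Weeks: 36 ÷ 7 = 5 remainder 1


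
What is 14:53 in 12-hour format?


2:53 PM

Hour: 14
14 - 12 = 2 → PM


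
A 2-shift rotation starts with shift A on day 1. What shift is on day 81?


Shift A

Shifts: A, B
Start: A (index 0)
Day 81: (0 + 81 - 1) mod 2
= 80 mod 2
= 0
Index 0 → shift A


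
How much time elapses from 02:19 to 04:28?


End time in minutes: 4×60 + 28 = 268
Start time in minutes: 2×60 + 19 = 139
Difference = 268 - 139 = 129 minutes
= 2 hours 9 minutes

2h 9m


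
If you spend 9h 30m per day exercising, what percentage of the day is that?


Time: 570 minutes
Day: 1440 minutes
Percentage = (570/1440) × 100 ≈ 39.6%

39.6%


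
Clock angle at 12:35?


167.5°

Hour hand (12 ≡ 0 on the dial): 0×30 + 35×0.5 = 17.5°
Minute hand = 35×6 = 210°
Difference = |17.5 - 210| = 192.5°
Since > 180°: 360 - 192.5 = 167.5°


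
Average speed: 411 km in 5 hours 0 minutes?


Distance: 411 km
Time: 5 hours
Speed = 411 / 5 = 82.2 km/h

82.2 km/h


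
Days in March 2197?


31 days

Month: March (month 3)
March has 31 days


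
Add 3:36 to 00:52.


04:28

Start: 52 minutes from midnight
Add: 216 minutes
Total: 268 minutes
Hours: 268 ÷ 60 = 4 remainder 28


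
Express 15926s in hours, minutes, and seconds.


Hours: 15926 ÷ 3600 = 4 remainder 1526
Minutes: 1526 ÷ 60 = 25 remainder 26
Seconds: 26

4h 25m 26s


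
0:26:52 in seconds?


Hours: 0 × 3600 = 0
Minutes: 26 × 60 = 1560
Seconds: 52
Total = 0 + 1560 + 52 = 1612

1612 seconds


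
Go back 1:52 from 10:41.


08:49

Start: 641 minutes from midnight
Subtract: 112 minutes
Remaining: 641 - 112 = 529
Hours: 8, Minutes: 49


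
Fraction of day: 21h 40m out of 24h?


0.9028 (90.28%)

Total minutes: 21×60 + 40 = 1300
Day = 24×60 = 1440 minutes
Fraction = 1300/1440 ≈ 0.9028
As a percentage: 1300/1440 × 100 ≈ 90.28%


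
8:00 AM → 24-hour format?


Input: 8:00 AM
AM hour stays: 8

08:00


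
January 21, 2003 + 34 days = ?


Start: January 21, 2003
Add 34 days
January 21 → February 1: 31 - 21 + 1 = 11 days (34 - 11 = 23 left)
February 1 + 23 = February 24, 2003

February 24, 2003


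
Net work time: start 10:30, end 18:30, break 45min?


7h 15m (435 minutes)

Total time = (18×60+30) - (10×60+30)
= 1110 - 630 = 480 min
Minus break: 480 - 45 = 435 min
= 7h 15m


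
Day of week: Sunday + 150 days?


Wednesday

Start: Sunday (index 6)
(6 + 150) mod 7
= 156 mod 7
= 2
Index 2 → Wednesday


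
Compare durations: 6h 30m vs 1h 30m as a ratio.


13:3 (4.33)

Duration 1: 390 minutes
Duration 2: 90 minutes
Ratio = 390:90
GCD = 30
Simplified = 13:3
As a decimal: 13/3 ≈ 4.33


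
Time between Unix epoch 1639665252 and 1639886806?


221554 seconds (61.5 hours / 2.56 days)

Difference = 1639886806 - 1639665252 = 221554 seconds
In hours: 221554 / 3600 ≈ 61.5
In days: 221554 / 86400 ≈ 2.56


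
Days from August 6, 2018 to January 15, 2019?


162 days

From August 6, 2018 to January 15, 2019
Rest of August 2018: 31 - 6 = 25
Full months: September 30, October 31, November 30, December 31
Days into January 2019: 15
Total = 25 + 30 + 31 + 30 + 31 + 15 = 162 days


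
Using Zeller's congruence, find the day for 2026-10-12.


Zeller's congruence:
q=12, m=10, k=26, j=20
h = (12 + ⌊13×11/5⌋ + 26 + ⌊26/4⌋ + ⌊20/4⌋ - 2×20) mod 7
= (12 + 28 + 26 + 6 + 5 - 40) mod 7
= 37 mod 7 = 2
h=2 → Monday

Monday


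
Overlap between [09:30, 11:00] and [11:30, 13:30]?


Meeting A: 570-660 (in minutes from midnight)
Meeting B: 690-810
Overlap start = max(570, 690) = 690
Overlap end = min(660, 810) = 660
Overlap = max(0, 660 - 690) = 0 min

0 minutes


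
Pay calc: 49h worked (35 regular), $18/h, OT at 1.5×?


$1008.00

Regular: 35h × $18 = $630.00
Overtime: 49 - 35 = 14h
OT pay: 14h × $18 × 1.5 = $378.00
Total = $630.00 + $378.00 = $1008.00


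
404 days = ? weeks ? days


Weeks: 404 ÷ 7 = 57 remainder 5

57 weeks 5 days


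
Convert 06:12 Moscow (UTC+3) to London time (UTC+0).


Time difference = UTC+0 - UTC+3 = -3 hours
New hour = (6 -3) mod 24
= 3 mod 24 = 3
Minutes unchanged → 03:12

03:12


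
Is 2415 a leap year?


Rules: divisible by 4 AND (not by 100 OR by 400)
2415 ÷ 4 = 603 remainder 3 → not divisible by 4
Not divisible by 4 → not a leap year

No


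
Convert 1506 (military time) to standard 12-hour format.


3:06 PM

Hour: 15
15 - 12 = 3 → PM


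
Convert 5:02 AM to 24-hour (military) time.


Input: 5:02 AM
AM hour stays: 5

05:02


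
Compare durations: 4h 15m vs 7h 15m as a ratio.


17:29 (0.59)

Duration 1: 255 minutes
Duration 2: 435 minutes
Ratio = 255:435
GCD = 15
Simplified = 17:29
As a decimal: 17/29 ≈ 0.59


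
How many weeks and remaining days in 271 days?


Weeks: 271 ÷ 7 = 38 remainder 5

38 weeks 5 days


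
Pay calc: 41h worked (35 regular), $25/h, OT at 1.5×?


$1100.00

Regular: 35h × $25 = $875.00
Overtime: 41 - 35 = 6h
OT pay: 6h × $25 × 1.5 = $225.00
Total = $875.00 + $225.00 = $1100.00


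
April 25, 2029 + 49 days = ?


June 13, 2029

Start: April 25, 2029
Add 49 days
April 25 → May 1: 30 - 25 + 1 = 6 days (49 - 6 = 43 left)
May 1 → June 1: 31 - 1 + 1 = 31 days (43 - 31 = 12 left)
June 1 + 12 = June 13, 2029


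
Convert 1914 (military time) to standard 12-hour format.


Hour: 19
19 - 12 = 7 → PM

7:14 PM


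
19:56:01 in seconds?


71761 seconds

Hours: 19 × 3600 = 68400
Minutes: 56 × 60 = 3360
Seconds: 1
Total = 68400 + 3360 + 1 = 71761


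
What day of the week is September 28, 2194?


Sunday

Zeller's congruence:
q=28, m=9, k=94, j=21
h = (28 + ⌊13×10/5⌋ + 94 + ⌊94/4⌋ + ⌊21/4⌋ - 2×21) mod 7
= (28 + 26 + 94 + 23 + 5 - 42) mod 7
= 134 mod 7 = 1
h=1 → Sunday


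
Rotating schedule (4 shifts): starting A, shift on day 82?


Shift B

Shifts: A, B, C, D
Start: A (index 0)
Day 82: (0 + 82 - 1) mod 4
= 81 mod 4
= 1
Index 1 → shift B


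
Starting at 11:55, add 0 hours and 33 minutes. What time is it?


12:28

Start: 715 minutes from midnight
Add: 33 minutes
Total: 748 minutes
Hours: 748 ÷ 60 = 12 remainder 28


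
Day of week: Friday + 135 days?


Start: Friday (index 4)
(4 + 135) mod 7
= 139 mod 7
= 6
Index 6 → Sunday

Sunday


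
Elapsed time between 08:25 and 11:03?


2h 38m

End time in minutes: 11×60 + 3 = 663
Start time in minutes: 8×60 + 25 = 505
Difference = 663 - 505 = 158 minutes
= 2 hours 38 minutes


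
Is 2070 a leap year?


No

Rules: divisible by 4 AND (not by 100 OR by 400)
2070 ÷ 4 = 517 remainder 2 → not divisible by 4
Not divisible by 4 → not a leap year


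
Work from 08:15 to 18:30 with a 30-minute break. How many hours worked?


9h 45m (585 minutes)

Total time = (18×60+30) - (8×60+15)
= 1110 - 495 = 615 min
Minus break: 615 - 30 = 585 min
= 9h 45m


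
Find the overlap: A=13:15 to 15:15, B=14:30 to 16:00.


Meeting A: 795-915 (in minutes from midnight)
Meeting B: 870-960
Overlap start = max(795, 870) = 870
Overlap end = min(915, 960) = 915
Overlap = max(0, 915 - 870) = 45 min

45 minutes


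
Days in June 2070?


Month: June (month 6)
June has 30 days

30 days


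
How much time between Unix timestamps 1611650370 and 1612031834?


Difference = 1612031834 - 1611650370 = 381464 seconds
In hours: 381464 / 3600 ≈ 106.0
In days: 381464 / 86400 ≈ 4.42

381464 seconds (106.0 hours / 4.42 days)


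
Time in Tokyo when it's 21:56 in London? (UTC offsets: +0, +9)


Time difference = UTC+9 - UTC+0 = +9 hours
New hour = (21 + 9) mod 24
= 30 mod 24 = 6
Minutes unchanged → 06:56; 30 ≥ 24 → next day

06:56 (next day)


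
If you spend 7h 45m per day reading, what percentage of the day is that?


Time: 465 minutes
Day: 1440 minutes
Percentage = (465/1440) × 100 ≈ 32.3%

32.3%


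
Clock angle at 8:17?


146.5°

Hour hand = 8×30 + 17×0.5 = 248.5°
Minute hand = 17×6 = 102°
Difference = |248.5 - 102| = 146.5°


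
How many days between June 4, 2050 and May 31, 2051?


From June 4, 2050 to May 31, 2051
Rest of June 2050: 30 - 4 = 26
Full months: July 31, August 31, September 30, October 31, November 30, December 31, January 31, February 2051 28, March 31, April 30
Days into May 2051: 31
Total = 26 + 31 + 31 + 30 + 31 + 30 + 31 + 31 + 28 + 31 + 30 + 31 = 361 days

361 days


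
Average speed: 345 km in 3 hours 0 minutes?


115.0 km/h

Distance: 345 km
Time: 3 hours
Speed = 345 / 3 = 115.0 km/h


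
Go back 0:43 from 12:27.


11:44

Start: 747 minutes from midnight
Subtract: 43 minutes
Remaining: 747 - 43 = 704
Hours: 11, Minutes: 44


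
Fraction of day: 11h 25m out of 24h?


Total minutes: 11×60 + 25 = 685
Day = 24×60 = 1440 minutes
Fraction = 685/1440 ≈ 0.4757
As a percentage: 685/1440 × 100 ≈ 47.57%

0.4757 (47.57%)


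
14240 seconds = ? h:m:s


Hours: 14240 ÷ 3600 = 3 remainder 3440
Minutes: 3440 ÷ 60 = 57 remainder 20
Seconds: 20

3h 57m 20s


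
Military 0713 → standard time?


Hour: 7
7 < 12 → AM

7:13 AM


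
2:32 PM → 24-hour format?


Input: 2:32 PM
PM: 2 + 12 = 14

14:32


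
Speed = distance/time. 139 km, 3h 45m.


37.1 km/h

Distance: 139 km
Time: 3h 45m = 225 min = 225/60 = 15/4 hours
Speed = 139 ÷ (15/4) = 139 × 4 / 15 = 556/15 ≈ 37.1 km/h


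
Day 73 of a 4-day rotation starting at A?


Shifts: A, B, C, D
Start: A (index 0)
Day 73: (0 + 73 - 1) mod 4
= 72 mod 4
= 0
Index 0 → shift A

Shift A


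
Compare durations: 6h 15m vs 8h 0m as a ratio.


25:32 (0.78)

Duration 1: 375 minutes
Duration 2: 480 minutes
Ratio = 375:480
GCD = 15
Simplified = 25:32
As a decimal: 25/32 ≈ 0.78


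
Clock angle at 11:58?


Hour hand = 11×30 + 58×0.5 = 359.0°
Minute hand = 58×6 = 348°
Difference = |359.0 - 348| = 11.0°

11.0°


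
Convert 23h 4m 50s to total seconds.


Hours: 23 × 3600 = 82800
Minutes: 4 × 60 = 240
Seconds: 50
Total = 82800 + 240 + 50 = 83090

83090 seconds


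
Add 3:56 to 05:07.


09:03

Start: 307 minutes from midnight
Add: 236 minutes
Total: 543 minutes
Hours: 543 ÷ 60 = 9 remainder 3


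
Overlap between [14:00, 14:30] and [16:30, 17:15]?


Meeting A: 840-870 (in minutes from midnight)
Meeting B: 990-1035
Overlap start = max(840, 990) = 990
Overlap end = min(870, 1035) = 870
Overlap = max(0, 870 - 990) = 0 min

0 minutes


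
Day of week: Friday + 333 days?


Tuesday

Start: Friday (index 4)
(4 + 333) mod 7
= 337 mod 7
= 1
Index 1 → Tuesday


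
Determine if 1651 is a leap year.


Rules: divisible by 4 AND (not by 100 OR by 400)
1651 ÷ 4 = 412 remainder 3 → not divisible by 4
Not divisible by 4 → not a leap year

No


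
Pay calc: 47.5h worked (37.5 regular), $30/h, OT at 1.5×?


Regular: 37.5h × $30 = $1125.00
Overtime: 47.5 - 37.5 = 10.0h
OT pay: 10.0h × $30 × 1.5 = $450.00
Total = $1125.00 + $450.00 = $1575.00

$1575.00


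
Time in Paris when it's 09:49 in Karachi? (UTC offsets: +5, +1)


Time difference = UTC+1 - UTC+5 = -4 hours
New hour = (9 -4) mod 24
= 5 mod 24 = 5
Minutes unchanged → 05:49

05:49


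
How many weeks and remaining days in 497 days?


Weeks: 497 ÷ 7 = 71 remainder 0

71 weeks 0 days


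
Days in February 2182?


Month: February (month 2)
February: 28 or 29 (leap year)
2182 leap year? No

28 days


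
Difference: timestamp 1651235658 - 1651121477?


114181 seconds (31.7 hours / 1.32 days)

Difference = 1651235658 - 1651121477 = 114181 seconds
In hours: 114181 / 3600 ≈ 31.7
In days: 114181 / 86400 ≈ 1.32


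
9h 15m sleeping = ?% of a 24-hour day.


Time: 555 minutes
Day: 1440 minutes
Percentage = (555/1440) × 100 ≈ 38.5%

38.5%


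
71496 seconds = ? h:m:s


Hours: 71496 ÷ 3600 = 19 remainder 3096
Minutes: 3096 ÷ 60 = 51 remainder 36
Seconds: 36

19h 51m 36s


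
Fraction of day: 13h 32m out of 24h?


0.5639 (56.39%)

Total minutes: 13×60 + 32 = 812
Day = 24×60 = 1440 minutes
Fraction = 812/1440 ≈ 0.5639
As a percentage: 812/1440 × 100 ≈ 56.39%


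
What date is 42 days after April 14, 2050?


Start: April 14, 2050
Add 42 days
April 14 → May 1: 30 - 14 + 1 = 17 days (42 - 17 = 25 left)
May 1 + 25 = May 26, 2050

May 26, 2050


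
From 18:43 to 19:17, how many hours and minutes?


End time in minutes: 19×60 + 17 = 1157
Start time in minutes: 18×60 + 43 = 1123
Difference = 1157 - 1123 = 34 minutes
= 0 hours 34 minutes

0h 34m


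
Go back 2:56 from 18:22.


15:26

Start: 1102 minutes from midnight
Subtract: 176 minutes
Remaining: 1102 - 176 = 926
Hours: 15, Minutes: 26


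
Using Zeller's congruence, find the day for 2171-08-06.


Zeller's congruence:
q=6, m=8, k=71, j=21
h = (6 + ⌊13×9/5⌋ + 71 + ⌊71/4⌋ + ⌊21/4⌋ - 2×21) mod 7
= (6 + 23 + 71 + 17 + 5 - 42) mod 7
= 80 mod 7 = 3
h=3 → Tuesday

Tuesday


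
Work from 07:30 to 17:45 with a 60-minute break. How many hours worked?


9h 15m (555 minutes)

Total time = (17×60+45) - (7×60+30)
= 1065 - 450 = 615 min
Minus break: 615 - 60 = 555 min
= 9h 15m


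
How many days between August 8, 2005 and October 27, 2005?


80 days

From August 8, 2005 to October 27, 2005
Rest of August 2005: 31 - 8 = 23
Full months: September 30
Days into October 2005: 27
Total = 23 + 30 + 27 = 80 days


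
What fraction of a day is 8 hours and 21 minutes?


Total minutes: 8×60 + 21 = 501
Day = 24×60 = 1440 minutes
Fraction = 501/1440 ≈ 0.3479
As a percentage: 501/1440 × 100 ≈ 34.79%

0.3479 (34.79%)


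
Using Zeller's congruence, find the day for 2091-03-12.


Zeller's congruence:
q=12, m=3, k=91, j=20
h = (12 + ⌊13×4/5⌋ + 91 + ⌊91/4⌋ + ⌊20/4⌋ - 2×20) mod 7
= (12 + 10 + 91 + 22 + 5 - 40) mod 7
= 100 mod 7 = 2
h=2 → Monday

Monday


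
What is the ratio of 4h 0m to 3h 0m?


4:3 (1.33)

Duration 1: 240 minutes
Duration 2: 180 minutes
Ratio = 240:180
GCD = 60
Simplified = 4:3
As a decimal: 4/3 ≈ 1.33


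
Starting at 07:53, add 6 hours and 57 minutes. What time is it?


Start: 473 minutes from midnight
Add: 417 minutes
Total: 890 minutes
Hours: 890 ÷ 60 = 14 remainder 50

14:50


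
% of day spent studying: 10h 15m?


Time: 615 minutes
Day: 1440 minutes
Percentage = (615/1440) × 100 ≈ 42.7%

42.7%


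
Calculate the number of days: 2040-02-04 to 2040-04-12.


From February 4, 2040 to April 12, 2040
Rest of February 2040: 29 - 4 = 25
Full months: March 31
Days into April 2040: 12
Total = 25 + 31 + 12 = 68 days

68 days


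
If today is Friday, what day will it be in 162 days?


Saturday

Start: Friday (index 4)
(4 + 162) mod 7
= 166 mod 7
= 5
Index 5 → Saturday


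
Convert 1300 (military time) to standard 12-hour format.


1:00 PM

Hour: 13
13 - 12 = 1 → PM


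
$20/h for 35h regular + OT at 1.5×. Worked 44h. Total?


Regular: 35h × $20 = $700.00
Overtime: 44 - 35 = 9h
OT pay: 9h × $20 × 1.5 = $270.00
Total = $700.00 + $270.00 = $970.00

$970.00


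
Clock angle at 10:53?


Hour hand = 10×30 + 53×0.5 = 326.5°
Minute hand = 53×6 = 318°
Difference = |326.5 - 318| = 8.5°

8.5°


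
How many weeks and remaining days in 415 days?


59 weeks 2 days

Weeks: 415 ÷ 7 = 59 remainder 2


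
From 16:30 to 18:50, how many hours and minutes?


2h 20m

End time in minutes: 18×60 + 50 = 1130
Start time in minutes: 16×60 + 30 = 990
Difference = 1130 - 990 = 140 minutes
= 2 hours 20 minutes


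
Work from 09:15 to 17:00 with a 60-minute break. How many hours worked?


6h 45m (405 minutes)

Total time = (17×60+0) - (9×60+15)
= 1020 - 555 = 465 min
Minus break: 465 - 60 = 405 min
= 6h 45m


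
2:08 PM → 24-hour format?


Input: 2:08 PM
PM: 2 + 12 = 14

14:08


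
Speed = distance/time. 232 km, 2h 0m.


Distance: 232 km
Time: 2 hours
Speed = 232 / 2 = 116.0 km/h

116.0 km/h


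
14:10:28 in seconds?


Hours: 14 × 3600 = 50400
Minutes: 10 × 60 = 600
Seconds: 28
Total = 50400 + 600 + 28 = 51028

51028 seconds


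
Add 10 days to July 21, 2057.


Start: July 21, 2057
Add 10 days
July 21 + 10 = July 31, 2057

July 31, 2057


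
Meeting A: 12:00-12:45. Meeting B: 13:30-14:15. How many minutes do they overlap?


0 minutes

Meeting A: 720-765 (in minutes from midnight)
Meeting B: 810-855
Overlap start = max(720, 810) = 810
Overlap end = min(765, 855) = 765
Overlap = max(0, 765 - 810) = 0 min


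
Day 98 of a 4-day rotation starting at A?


Shifts: A, B, C, D
Start: A (index 0)
Day 98: (0 + 98 - 1) mod 4
= 97 mod 4
= 1
Index 1 → shift B

Shift B


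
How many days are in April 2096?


Month: April (month 4)
April has 30 days

30 days


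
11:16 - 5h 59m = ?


Start: 676 minutes from midnight
Subtract: 359 minutes
Remaining: 676 - 359 = 317
Hours: 5, Minutes: 17

05:17


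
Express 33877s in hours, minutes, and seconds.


Hours: 33877 ÷ 3600 = 9 remainder 1477
Minutes: 1477 ÷ 60 = 24 remainder 37
Seconds: 37

9h 24m 37s


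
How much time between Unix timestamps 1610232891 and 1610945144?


712253 seconds (197.8 hours / 8.24 days)

Difference = 1610945144 - 1610232891 = 712253 seconds
In hours: 712253 / 3600 ≈ 197.8
In days: 712253 / 86400 ≈ 8.24


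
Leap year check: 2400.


Rules: divisible by 4 AND (not by 100 OR by 400)
2400 ÷ 4 = 600 exactly → divisible by 4
2400 ÷ 100 = 24 exactly → divisible by 100
2400 ÷ 400 = 6 exactly → divisible by 400
Divisible by 400 → leap year

Yes


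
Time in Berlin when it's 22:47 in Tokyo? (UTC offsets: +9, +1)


Time difference = UTC+1 - UTC+9 = -8 hours
New hour = (22 -8) mod 24
= 14 mod 24 = 14
Minutes unchanged → 14:47

14:47


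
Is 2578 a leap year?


No

Rules: divisible by 4 AND (not by 100 OR by 400)
2578 ÷ 4 = 644 remainder 2 → not divisible by 4
Not divisible by 4 → not a leap year


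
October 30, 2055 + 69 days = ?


January 7, 2056

Start: October 30, 2055
Add 69 days
October 30 → November 1: 31 - 30 + 1 = 2 days (69 - 2 = 67 left)
November 1 → December 1: 30 - 1 + 1 = 30 days (67 - 30 = 37 left)
December 1 → January 1: 31 - 1 + 1 = 31 days (37 - 31 = 6 left)
January 1 + 6 = January 7, 2056
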